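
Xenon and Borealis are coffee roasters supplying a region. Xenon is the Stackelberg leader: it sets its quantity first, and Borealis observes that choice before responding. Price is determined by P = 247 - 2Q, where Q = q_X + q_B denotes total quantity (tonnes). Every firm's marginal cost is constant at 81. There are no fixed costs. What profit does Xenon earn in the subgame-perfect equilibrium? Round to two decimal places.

The follower Borealis best-responds to any q_X: π_B = (247 - 2Q)q_B - 81q_B.
∂π_B/∂q_B = 166 - 2q_X - 4q_B = 0 gives the reaction function q_B = (166 - 2q_X)/4.
The leader anticipates this reaction. Substituting into P = 247 - 2Q gives P = 164 - q_X, so π_X = (164 - q_X)q_X - 81q_X.
Leader FOC: 83 - 2q_X = 0, so q_X = 83/2.
Then q_B = (166 - 2·(83/2))/4 = 83/4.
Price P = 247 - 2·(249/4) = 245/2.
Xenon's profit: (245/2 - 81)·(83/2) = 1722.2500.

1722.25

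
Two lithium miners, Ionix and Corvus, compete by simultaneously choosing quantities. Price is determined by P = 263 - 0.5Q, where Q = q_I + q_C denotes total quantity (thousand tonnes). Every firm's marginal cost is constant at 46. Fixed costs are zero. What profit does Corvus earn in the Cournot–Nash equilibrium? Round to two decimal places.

10464.22

A representative firm's profit is π_i = q_i(263 - 0.5Q) - 46q_i.
Setting ∂π_i/∂q_i = 0 with rivals' quantities fixed: 217 - q_i - (1/2)q_j = 0.
By symmetry each firm produces the same amount; substituting q_j = q_i yields q_i = 217/(3/2) = 434/3.
Price P = 263 - (1/2)·(868/3) = 355/3.
Corvus's profit: (355/3 - 46)·(434/3) = 10464.2222.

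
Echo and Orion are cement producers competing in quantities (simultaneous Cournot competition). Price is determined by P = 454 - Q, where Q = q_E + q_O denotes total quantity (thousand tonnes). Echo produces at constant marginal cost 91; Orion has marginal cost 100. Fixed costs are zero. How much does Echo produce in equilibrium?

124

Echo's profit: π_E = (454 - Q)q_E - (91q_E). Setting ∂π_E/∂q_E = 0: 363 - 2q_E - (q_O) = 0.
Orion's profit: π_O = (454 - Q)q_O - (100q_O). Setting ∂π_O/∂q_O = 0: 354 - 2q_O - (q_E) = 0.
Best responses: q_E = (363 - q_O)/2, q_O = (354 - q_E)/2.
Substituting one into the other gives q_E = 124 and q_O = 115.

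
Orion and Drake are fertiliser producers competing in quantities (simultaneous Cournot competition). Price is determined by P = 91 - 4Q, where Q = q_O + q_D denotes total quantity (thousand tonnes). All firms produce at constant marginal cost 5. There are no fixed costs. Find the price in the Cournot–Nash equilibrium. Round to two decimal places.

33.67

Each firm earns π_i = (91 - 4Q)q_i - 5q_i.
First-order condition (treating rivals' output as given): 86 - 8q_i - 4q_j = 0.
With identical firms every q_j equals q_i, so q_j = q_i and 86 = 12q_i, giving q_i = 43/6.
Total output Q = 43/3, so price P = 91 - 4·(43/3) = 101/3.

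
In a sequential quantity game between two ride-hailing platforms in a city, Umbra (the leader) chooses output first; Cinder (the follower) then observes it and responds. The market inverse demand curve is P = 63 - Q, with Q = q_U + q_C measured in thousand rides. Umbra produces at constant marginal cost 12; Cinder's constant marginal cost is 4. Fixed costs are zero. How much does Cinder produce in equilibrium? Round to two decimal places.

18.75

The follower Cinder best-responds to any q_U: π_C = (63 - Q)q_C - 4q_C.
Setting the follower's marginal profit to zero, 59 - q_U - 2q_C = 0, i.e. q_C = (59 - q_U)/2.
Umbra substitutes q_C(q_U) into its own profit: π_U = q_U(63 - q_U - (59 - q_U)/2) - 12q_U = (67/2 - (1/2)q_U)q_U - 12q_U.
Leader FOC: 43/2 - q_U = 0, so q_U = 43/2.
Then q_C = (59 - 43/2)/2 = 75/4.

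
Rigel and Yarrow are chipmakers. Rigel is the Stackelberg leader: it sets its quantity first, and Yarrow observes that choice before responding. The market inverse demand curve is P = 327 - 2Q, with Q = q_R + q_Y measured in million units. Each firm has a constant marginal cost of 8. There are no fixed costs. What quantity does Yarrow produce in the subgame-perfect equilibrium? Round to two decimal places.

39.88

The follower Yarrow best-responds to any q_R: π_Y = (327 - 2Q)q_Y - 8q_Y.
Setting the follower's marginal profit to zero, 319 - 2q_R - 4q_Y = 0, i.e. q_Y = (319 - 2q_R)/4.
Rigel substitutes q_Y(q_R) into its own profit: π_R = q_R(327 - 2q_R - (319 - 2q_R)/2) - 8q_R = (335/2 - q_R)q_R - 8q_R.
The leader's first-order condition 319/2 - 2q_R = 0 yields q_R = 319/4.
Then q_Y = (319 - 2·(319/4))/4 = 319/8.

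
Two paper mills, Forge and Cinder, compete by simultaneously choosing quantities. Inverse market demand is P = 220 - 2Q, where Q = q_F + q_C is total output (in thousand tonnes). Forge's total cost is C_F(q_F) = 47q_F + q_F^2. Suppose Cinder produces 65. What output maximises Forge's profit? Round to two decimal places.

7.17

With the rival's output fixed at 65, Forge's profit is π_F = (220 - 2·65 - 2q_F)q_F - (47q_F + q_F²) = (90 - 2q_F)q_F - (47q_F + q_F²).
∂π_F/∂q_F = 43 - 6q_F = 0, so q_F = 43/6.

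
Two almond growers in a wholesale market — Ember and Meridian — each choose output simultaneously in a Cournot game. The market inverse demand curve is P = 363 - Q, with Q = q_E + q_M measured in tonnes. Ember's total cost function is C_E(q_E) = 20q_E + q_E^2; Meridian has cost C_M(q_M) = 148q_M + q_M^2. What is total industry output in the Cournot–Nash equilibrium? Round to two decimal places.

Ember's profit: π_E = (363 - Q)q_E - (20q_E + q_E²). Setting ∂π_E/∂q_E = 0: 343 - 4q_E - (q_M) = 0.
Meridian's profit: π_M = (363 - Q)q_M - (148q_M + q_M²). Setting ∂π_M/∂q_M = 0: 215 - 4q_M - (q_E) = 0.
Best responses: q_E = (343 - q_M)/4, q_M = (215 - q_E)/4.
Solving the pair: q_E = 1157/15, q_M = 517/15.
Total output Q = 1157/15 + 517/15 = 558/5.

111.60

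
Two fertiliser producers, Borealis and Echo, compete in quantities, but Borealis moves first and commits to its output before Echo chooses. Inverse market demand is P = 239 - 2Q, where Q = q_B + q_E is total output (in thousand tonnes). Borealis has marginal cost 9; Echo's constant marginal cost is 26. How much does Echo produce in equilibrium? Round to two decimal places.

22.38

Solve by backward induction. Given q_B, the follower Echo maximises π_E = (239 - 2q_B - 2q_E)q_E - 26q_E.
∂π_E/∂q_E = 213 - 2q_B - 4q_E = 0 gives the reaction function q_E = (213 - 2q_B)/4.
Borealis substitutes q_E(q_B) into its own profit: π_B = q_B(239 - 2q_B - (213 - 2q_B)/2) - 9q_B = (265/2 - q_B)q_B - 9q_B.
Leader FOC: 247/2 - 2q_B = 0, so q_B = 247/4.
Then q_E = (213 - 2·(247/4))/4 = 179/8.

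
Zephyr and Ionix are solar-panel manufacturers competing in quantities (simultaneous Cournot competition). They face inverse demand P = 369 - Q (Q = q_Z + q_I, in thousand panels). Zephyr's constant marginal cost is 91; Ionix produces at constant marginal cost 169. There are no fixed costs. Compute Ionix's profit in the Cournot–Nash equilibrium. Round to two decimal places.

Zephyr's profit: π_Z = (369 - Q)q_Z - (91q_Z). Setting ∂π_Z/∂q_Z = 0: 278 - 2q_Z - (q_I) = 0.
Ionix's first-order condition: 200 - 2q_I - (q_Z) = 0.
So q_Z = (278 - q_I)/2 and q_I = (200 - q_Z)/2.
Solving the pair: q_Z = 356/3, q_I = 122/3.
Price P = 369 - 478/3 = 629/3.
Ionix's profit: (629/3 - 169)·(122/3) = 1653.7778.

1653.78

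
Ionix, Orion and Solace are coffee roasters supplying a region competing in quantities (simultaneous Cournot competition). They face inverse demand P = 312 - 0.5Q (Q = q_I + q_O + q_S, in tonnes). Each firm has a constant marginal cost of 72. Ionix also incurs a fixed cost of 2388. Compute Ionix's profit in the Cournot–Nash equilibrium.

Each firm earns π_i = (312 - 0.5Q)q_i - 72q_i.
First-order condition (treating rivals' output as given): 240 - q_i - (1/2)·Σ_{j≠i} q_j = 0.
With identical firms every q_j equals q_i, so Σ_{j≠i} q_j = 2q_i and 240 = 2q_i, giving q_i = 120.
Price P = 312 - (1/2)·360 = 132.
Ionix's profit: (132 - 72)·120 - 2388 = 4812.

4812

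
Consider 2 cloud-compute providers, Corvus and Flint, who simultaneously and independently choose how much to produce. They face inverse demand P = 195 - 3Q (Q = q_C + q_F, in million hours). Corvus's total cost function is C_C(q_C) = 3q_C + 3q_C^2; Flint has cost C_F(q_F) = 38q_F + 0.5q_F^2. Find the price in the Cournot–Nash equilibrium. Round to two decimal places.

Corvus's profit: π_C = (195 - 3Q)q_C - (3q_C + 3q_C²). Setting ∂π_C/∂q_C = 0: 192 - 12q_C - 3(q_F) = 0.
Flint's first-order condition: 157 - 7q_F - 3(q_C) = 0.
Rearranging gives the reaction functions q_C = (192 - 3q_F)/12 and q_F = (157 - 3q_C)/7.
Substituting one into the other gives q_C = 291/25 and q_F = 436/25.
Total output Q = 727/25, so price P = 195 - 3·(727/25) = 107.7600.

107.76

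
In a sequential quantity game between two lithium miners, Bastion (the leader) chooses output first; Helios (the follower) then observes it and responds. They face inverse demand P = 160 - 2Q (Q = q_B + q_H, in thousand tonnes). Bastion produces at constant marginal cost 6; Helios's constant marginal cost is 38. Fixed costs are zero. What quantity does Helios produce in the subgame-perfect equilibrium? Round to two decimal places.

7.25

Solve by backward induction. Given q_B, the follower Helios maximises π_H = (160 - 2q_B - 2q_H)q_H - 38q_H.
Setting the follower's marginal profit to zero, 122 - 2q_B - 4q_H = 0, i.e. q_H = (122 - 2q_B)/4.
The leader anticipates this reaction. Substituting into P = 160 - 2Q gives P = 99 - q_B, so π_B = (99 - q_B)q_B - 6q_B.
The leader's first-order condition 93 - 2q_B = 0 yields q_B = 93/2.
Then q_H = (122 - 2·(93/2))/4 = 29/4.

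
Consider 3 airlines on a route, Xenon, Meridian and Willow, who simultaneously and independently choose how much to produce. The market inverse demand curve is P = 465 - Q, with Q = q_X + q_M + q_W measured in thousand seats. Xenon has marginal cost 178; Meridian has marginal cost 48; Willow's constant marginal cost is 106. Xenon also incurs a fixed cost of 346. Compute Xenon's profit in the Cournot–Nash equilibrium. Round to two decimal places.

Xenon's profit: π_X = (465 - Q)q_X - (178q_X). Setting ∂π_X/∂q_X = 0: 287 - 2q_X - (q_M + q_W) = 0.
Meridian's first-order condition: 417 - 2q_M - (q_X + q_W) = 0.
Willow's profit: π_W = (465 - Q)q_W - (106q_W). Setting ∂π_W/∂q_W = 0: 359 - 2q_W - (q_X + q_M) = 0.
Adding the 3 conditions: 1063 − 2Q − 2Q = 0, i.e. Q = 1063/4.
Back-substituting: q_X = (287 − 1063/4) = 85/4, q_M = (417 − 1063/4) = 605/4, q_W = (359 − 1063/4) = 373/4.
Price P = 465 - 1063/4 = 797/4.
Xenon's profit: (797/4 - 178)·(85/4) - 346 = 1689/16.

105.56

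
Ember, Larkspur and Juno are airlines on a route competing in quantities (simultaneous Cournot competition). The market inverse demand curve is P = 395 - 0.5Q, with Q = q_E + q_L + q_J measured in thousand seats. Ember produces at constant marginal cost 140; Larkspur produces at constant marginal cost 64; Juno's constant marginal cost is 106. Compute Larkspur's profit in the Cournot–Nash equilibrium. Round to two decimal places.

Ember's profit: π_E = (395 - 0.5Q)q_E - (140q_E). Setting ∂π_E/∂q_E = 0: 255 - q_E - (1/2)(q_L + q_J) = 0.
Larkspur's profit: π_L = (395 - 0.5Q)q_L - (64q_L). Setting ∂π_L/∂q_L = 0: 331 - q_L - (1/2)(q_E + q_J) = 0.
Juno's profit: π_J = (395 - 0.5Q)q_J - (106q_J). Setting ∂π_J/∂q_J = 0: 289 - q_J - (1/2)(q_E + q_L) = 0.
Summing all 3 equations gives 875 − 2Q = 0, hence Q = 875/2.
Back-substituting: q_E = (255 − 875/4)/(1/2) = 145/2, q_L = (331 − 875/4)/(1/2) = 449/2, q_J = (289 − 875/4)/(1/2) = 281/2.
Price P = 395 - (1/2)·(875/2) = 705/4.
Larkspur's profit: (705/4 - 64)·(449/2) = 25200.1250.

25200.13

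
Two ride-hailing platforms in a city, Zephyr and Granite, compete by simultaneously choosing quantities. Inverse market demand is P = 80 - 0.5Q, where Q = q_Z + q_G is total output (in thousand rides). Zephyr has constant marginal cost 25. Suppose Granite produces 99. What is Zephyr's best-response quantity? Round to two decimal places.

5.50

With the rival's output fixed at 99, Zephyr's profit is π_Z = (80 - (1/2)·99 - (1/2)q_Z)q_Z - (25q_Z) = (61/2 - (1/2)q_Z)q_Z - (25q_Z).
∂π_Z/∂q_Z = 11/2 - q_Z = 0, so q_Z = 11/2.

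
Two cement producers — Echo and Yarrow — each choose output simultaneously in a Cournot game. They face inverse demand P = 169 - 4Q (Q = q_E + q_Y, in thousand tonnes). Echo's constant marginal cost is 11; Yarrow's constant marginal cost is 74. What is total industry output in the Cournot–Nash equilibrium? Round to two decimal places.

21.08

Echo's profit: π_E = (169 - 4Q)q_E - (11q_E). Setting ∂π_E/∂q_E = 0: 158 - 8q_E - 4(q_Y) = 0.
Yarrow's first-order condition: 95 - 8q_Y - 4(q_E) = 0.
Best responses: q_E = (158 - 4q_Y)/8, q_Y = (95 - 4q_E)/8.
Solving the pair: q_E = 221/12, q_Y = 8/3.
Total output Q = 221/12 + 8/3 = 253/12.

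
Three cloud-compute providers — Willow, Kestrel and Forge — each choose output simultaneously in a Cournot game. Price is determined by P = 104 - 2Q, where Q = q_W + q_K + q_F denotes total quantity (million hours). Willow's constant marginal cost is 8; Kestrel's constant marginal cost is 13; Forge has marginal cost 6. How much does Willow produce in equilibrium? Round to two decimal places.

Willow's profit: π_W = (104 - 2Q)q_W - (8q_W). Setting ∂π_W/∂q_W = 0: 96 - 4q_W - 2(q_K + q_F) = 0.
Kestrel's profit: π_K = (104 - 2Q)q_K - (13q_K). Setting ∂π_K/∂q_K = 0: 91 - 4q_K - 2(q_W + q_F) = 0.
Forge's first-order condition: 98 - 4q_F - 2(q_W + q_K) = 0.
Adding the 3 first-order conditions: 285 − 8Q = 0, so Q = 285/8.
Back-substituting: q_W = (96 − 285/4)/2 = 99/8, q_K = (91 − 285/4)/2 = 79/8, q_F = (98 − 285/4)/2 = 107/8.

12.38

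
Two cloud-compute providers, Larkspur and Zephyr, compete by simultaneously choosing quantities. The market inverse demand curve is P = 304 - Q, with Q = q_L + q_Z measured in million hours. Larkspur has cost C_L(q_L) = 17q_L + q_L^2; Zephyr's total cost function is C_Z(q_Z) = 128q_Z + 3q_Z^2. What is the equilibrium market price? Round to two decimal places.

Larkspur's profit: π_L = (304 - Q)q_L - (17q_L + q_L²). Setting ∂π_L/∂q_L = 0: 287 - 4q_L - (q_Z) = 0.
Zephyr's profit: π_Z = (304 - Q)q_Z - (128q_Z + 3q_Z²). Setting ∂π_Z/∂q_Z = 0: 176 - 8q_Z - (q_L) = 0.
So q_L = (287 - q_Z)/4 and q_Z = (176 - q_L)/8.
Solving the pair: q_L = 68.3871, q_Z = 417/31.
Total output Q = 81.8387, so price P = 304 - 81.8387 = 222.1613.

222.16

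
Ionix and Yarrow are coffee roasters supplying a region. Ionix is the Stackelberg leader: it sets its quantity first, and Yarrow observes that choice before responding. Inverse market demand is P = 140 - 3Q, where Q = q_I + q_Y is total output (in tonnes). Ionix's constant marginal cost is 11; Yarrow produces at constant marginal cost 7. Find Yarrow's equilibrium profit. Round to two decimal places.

414.19

The follower Yarrow best-responds to any q_I: π_Y = (140 - 3Q)q_Y - 7q_Y.
Follower FOC: 133 - 3q_I - 6q_Y = 0, so q_Y(q_I) = (133 - 3q_I)/6.
Ionix substitutes q_Y(q_I) into its own profit: π_I = q_I(140 - 3q_I - (133 - 3q_I)/2) - 11q_I = (147/2 - (3/2)q_I)q_I - 11q_I.
The leader's first-order condition 125/2 - 3q_I = 0 yields q_I = 125/6.
Then q_Y = (133 - 3·(125/6))/6 = 47/4.
Price P = 140 - 3·(391/12) = 169/4.
Yarrow's profit: (169/4 - 7)·(47/4) = 414.1875.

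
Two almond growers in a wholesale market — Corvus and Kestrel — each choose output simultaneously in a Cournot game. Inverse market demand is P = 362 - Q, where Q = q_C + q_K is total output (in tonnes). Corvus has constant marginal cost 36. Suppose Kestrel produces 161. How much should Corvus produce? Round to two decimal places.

82.50

With the rival's output fixed at 161, Corvus's profit is π_C = (362 - 161 - q_C)q_C - (36q_C) = (201 - q_C)q_C - (36q_C).
∂π_C/∂q_C = 165 - 2q_C = 0, so q_C = 165/2.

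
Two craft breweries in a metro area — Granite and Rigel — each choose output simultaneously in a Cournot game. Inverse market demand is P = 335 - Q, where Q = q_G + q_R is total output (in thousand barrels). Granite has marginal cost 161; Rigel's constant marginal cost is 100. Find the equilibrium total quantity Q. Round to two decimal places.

136.33

Granite's profit: π_G = (335 - Q)q_G - (161q_G). Setting ∂π_G/∂q_G = 0: 174 - 2q_G - (q_R) = 0.
Rigel's profit: π_R = (335 - Q)q_R - (100q_R). Setting ∂π_R/∂q_R = 0: 235 - 2q_R - (q_G) = 0.
Best responses: q_G = (174 - q_R)/2, q_R = (235 - q_G)/2.
Solving the pair: q_G = 113/3, q_R = 296/3.
Total output Q = 113/3 + 296/3 = 409/3.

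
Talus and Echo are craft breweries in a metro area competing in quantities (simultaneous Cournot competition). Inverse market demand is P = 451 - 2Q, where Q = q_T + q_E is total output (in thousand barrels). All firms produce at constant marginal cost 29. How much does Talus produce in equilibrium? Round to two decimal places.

Each firm earns π_i = (451 - 2Q)q_i - 29q_i.
First-order condition (treating rivals' output as given): 422 - 4q_i - 2q_j = 0.
With identical firms every q_j equals q_i, so q_j = q_i and 422 = 6q_i, giving q_i = 211/3.

70.33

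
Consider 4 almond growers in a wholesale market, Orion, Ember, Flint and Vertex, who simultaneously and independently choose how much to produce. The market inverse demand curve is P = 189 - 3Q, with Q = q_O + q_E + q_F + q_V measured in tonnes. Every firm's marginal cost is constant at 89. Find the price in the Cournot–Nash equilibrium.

Each firm earns π_i = (189 - 3Q)q_i - 89q_i.
Setting ∂π_i/∂q_i = 0 with rivals' quantities fixed: 100 - 6q_i - 3·Σ_{j≠i} q_j = 0.
By symmetry each firm produces the same amount; substituting Σ_{j≠i} q_j = 3q_i yields q_i = 100/15 = 20/3.
Total output Q = 80/3, so price P = 189 - 3·(80/3) = 109.

109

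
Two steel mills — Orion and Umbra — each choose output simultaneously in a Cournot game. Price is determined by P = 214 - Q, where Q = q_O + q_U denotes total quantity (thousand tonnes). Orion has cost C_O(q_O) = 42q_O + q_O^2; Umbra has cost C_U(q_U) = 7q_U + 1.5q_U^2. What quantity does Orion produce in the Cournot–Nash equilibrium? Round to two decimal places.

Orion's profit: π_O = (214 - Q)q_O - (42q_O + q_O²). Setting ∂π_O/∂q_O = 0: 172 - 4q_O - (q_U) = 0.
Umbra's first-order condition: 207 - 5q_U - (q_O) = 0.
Best responses: q_O = (172 - q_U)/4, q_U = (207 - q_O)/5.
Solving the pair: q_O = 653/19, q_U = 656/19.

34.37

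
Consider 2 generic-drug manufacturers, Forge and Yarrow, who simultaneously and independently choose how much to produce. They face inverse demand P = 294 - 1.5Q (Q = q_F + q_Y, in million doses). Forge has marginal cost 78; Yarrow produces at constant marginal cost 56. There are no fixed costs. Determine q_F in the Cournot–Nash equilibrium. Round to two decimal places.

Forge's profit: π_F = (294 - 1.5Q)q_F - (78q_F). Setting ∂π_F/∂q_F = 0: 216 - 3q_F - (3/2)(q_Y) = 0.
Yarrow's first-order condition: 238 - 3q_Y - (3/2)(q_F) = 0.
Best responses: q_F = (216 - (3/2)q_Y)/3, q_Y = (238 - (3/2)q_F)/3.
Substituting one into the other gives q_F = 388/9 and q_Y = 520/9.

43.11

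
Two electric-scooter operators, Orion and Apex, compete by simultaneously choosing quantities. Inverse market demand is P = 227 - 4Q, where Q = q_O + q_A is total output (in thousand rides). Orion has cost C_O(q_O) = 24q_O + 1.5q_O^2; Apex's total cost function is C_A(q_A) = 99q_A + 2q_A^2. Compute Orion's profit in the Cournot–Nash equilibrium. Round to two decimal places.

Orion's profit: π_O = (227 - 4Q)q_O - (24q_O + (3/2)q_O²). Setting ∂π_O/∂q_O = 0: 203 - 11q_O - 4(q_A) = 0.
Apex's profit: π_A = (227 - 4Q)q_A - (99q_A + 2q_A²). Setting ∂π_A/∂q_A = 0: 128 - 12q_A - 4(q_O) = 0.
So q_O = (203 - 4q_A)/11 and q_A = (128 - 4q_O)/12.
Solving the pair: q_O = 481/29, q_A = 149/29.
Price P = 227 - 4·(630/29) = 140.1034.
Orion's profit: 140.1034·(481/29) - 24·(481/29) - (3/2)(481/29)² = 1513.0624.

1513.06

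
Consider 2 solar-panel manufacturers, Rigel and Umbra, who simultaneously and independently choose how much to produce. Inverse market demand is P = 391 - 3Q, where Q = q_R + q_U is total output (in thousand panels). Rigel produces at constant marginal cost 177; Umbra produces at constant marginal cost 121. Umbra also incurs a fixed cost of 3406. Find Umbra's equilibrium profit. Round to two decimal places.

530.15

Rigel's profit: π_R = (391 - 3Q)q_R - (177q_R). Setting ∂π_R/∂q_R = 0: 214 - 6q_R - 3(q_U) = 0.
Umbra's profit: π_U = (391 - 3Q)q_U - (121q_U). Setting ∂π_U/∂q_U = 0: 270 - 6q_U - 3(q_R) = 0.
Rearranging gives the reaction functions q_R = (214 - 3q_U)/6 and q_U = (270 - 3q_R)/6.
Substituting one into the other gives q_R = 158/9 and q_U = 326/9.
Price P = 391 - 3·(484/9) = 689/3.
Umbra's profit: (689/3 - 121)·(326/9) - 3406 = 530.1481.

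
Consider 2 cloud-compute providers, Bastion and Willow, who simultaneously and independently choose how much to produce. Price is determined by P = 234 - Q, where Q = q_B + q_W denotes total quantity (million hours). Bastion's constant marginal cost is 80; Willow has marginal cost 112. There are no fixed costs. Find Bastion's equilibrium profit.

3844

Bastion's profit: π_B = (234 - Q)q_B - (80q_B). Setting ∂π_B/∂q_B = 0: 154 - 2q_B - (q_W) = 0.
Willow's first-order condition: 122 - 2q_W - (q_B) = 0.
Rearranging gives the reaction functions q_B = (154 - q_W)/2 and q_W = (122 - q_B)/2.
Substituting one into the other gives q_B = 62 and q_W = 30.
Price P = 234 - 92 = 142.
Bastion's profit: (142 - 80)·62 = 3844.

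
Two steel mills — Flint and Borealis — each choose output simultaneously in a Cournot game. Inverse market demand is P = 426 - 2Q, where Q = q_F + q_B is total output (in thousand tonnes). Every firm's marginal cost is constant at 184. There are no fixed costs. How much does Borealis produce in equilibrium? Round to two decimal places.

40.33

A representative firm's profit is π_i = q_i(426 - 2Q) - 184q_i.
First-order condition (treating rivals' output as given): 242 - 4q_i - 2q_j = 0.
By symmetry each firm produces the same amount; substituting q_j = q_i yields q_i = 242/6 = 121/3.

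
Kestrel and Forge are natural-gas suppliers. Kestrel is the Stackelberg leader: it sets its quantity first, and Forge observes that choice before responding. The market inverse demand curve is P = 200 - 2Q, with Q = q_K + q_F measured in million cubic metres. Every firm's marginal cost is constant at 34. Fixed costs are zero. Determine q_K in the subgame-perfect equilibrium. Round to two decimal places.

The follower Forge best-responds to any q_K: π_F = (200 - 2Q)q_F - 34q_F.
Follower FOC: 166 - 2q_K - 4q_F = 0, so q_F(q_K) = (166 - 2q_K)/4.
The leader anticipates this reaction. Substituting into P = 200 - 2Q gives P = 117 - q_K, so π_K = (117 - q_K)q_K - 34q_K.
The leader's first-order condition 83 - 2q_K = 0 yields q_K = 83/2.
Then q_F = (166 - 2·(83/2))/4 = 83/4.

41.50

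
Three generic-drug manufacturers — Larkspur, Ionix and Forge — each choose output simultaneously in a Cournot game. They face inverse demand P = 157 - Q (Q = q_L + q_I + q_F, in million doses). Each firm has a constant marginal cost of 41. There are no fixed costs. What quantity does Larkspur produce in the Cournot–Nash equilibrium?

29

A representative firm's profit is π_i = q_i(157 - Q) - 41q_i.
Setting ∂π_i/∂q_i = 0 with rivals' quantities fixed: 116 - 2q_i - Σ_{j≠i} q_j = 0.
By symmetry each firm produces the same amount; substituting Σ_{j≠i} q_j = 2q_i yields q_i = 116/4 = 29.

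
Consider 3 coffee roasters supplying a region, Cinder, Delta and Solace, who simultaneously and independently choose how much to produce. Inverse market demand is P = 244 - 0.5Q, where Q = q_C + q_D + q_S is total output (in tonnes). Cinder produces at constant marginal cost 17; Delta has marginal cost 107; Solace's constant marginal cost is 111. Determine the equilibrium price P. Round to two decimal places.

119.75

Cinder's profit: π_C = (244 - 0.5Q)q_C - (17q_C). Setting ∂π_C/∂q_C = 0: 227 - q_C - (1/2)(q_D + q_S) = 0.
Delta's first-order condition: 137 - q_D - (1/2)(q_C + q_S) = 0.
Solace's profit: π_S = (244 - 0.5Q)q_S - (111q_S). Setting ∂π_S/∂q_S = 0: 133 - q_S - (1/2)(q_C + q_D) = 0.
Adding the 3 conditions: 497 − Q − Q = 0, i.e. Q = 497/2.
Back-substituting: q_C = (227 − 497/4)/(1/2) = 411/2, q_D = (137 − 497/4)/(1/2) = 51/2, q_S = (133 − 497/4)/(1/2) = 35/2.
Total output Q = 497/2, so price P = 244 - (1/2)·(497/2) = 479/4.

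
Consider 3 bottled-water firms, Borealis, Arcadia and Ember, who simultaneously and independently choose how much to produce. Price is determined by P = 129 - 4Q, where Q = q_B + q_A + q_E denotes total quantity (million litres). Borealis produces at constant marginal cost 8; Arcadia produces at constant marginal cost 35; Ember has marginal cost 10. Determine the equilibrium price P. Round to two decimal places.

45.50

Borealis's profit: π_B = (129 - 4Q)q_B - (8q_B). Setting ∂π_B/∂q_B = 0: 121 - 8q_B - 4(q_A + q_E) = 0.
Arcadia's profit: π_A = (129 - 4Q)q_A - (35q_A). Setting ∂π_A/∂q_A = 0: 94 - 8q_A - 4(q_B + q_E) = 0.
Ember's first-order condition: 119 - 8q_E - 4(q_B + q_A) = 0.
Adding the 3 conditions: 334 − 8Q − 8Q = 0, i.e. Q = 167/8.
Back-substituting: q_B = (121 − 167/2)/4 = 75/8, q_A = (94 − 167/2)/4 = 21/8, q_E = (119 − 167/2)/4 = 71/8.
Total output Q = 167/8, so price P = 129 - 4·(167/8) = 91/2.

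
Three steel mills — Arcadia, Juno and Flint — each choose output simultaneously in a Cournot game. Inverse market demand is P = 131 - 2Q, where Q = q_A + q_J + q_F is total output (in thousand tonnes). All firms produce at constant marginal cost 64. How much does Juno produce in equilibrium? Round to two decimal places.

8.38

A representative firm's profit is π_i = q_i(131 - 2Q) - 64q_i.
First-order condition (treating rivals' output as given): 67 - 4q_i - 2·Σ_{j≠i} q_j = 0.
By symmetry each firm produces the same amount; substituting Σ_{j≠i} q_j = 2q_i yields q_i = 67/8.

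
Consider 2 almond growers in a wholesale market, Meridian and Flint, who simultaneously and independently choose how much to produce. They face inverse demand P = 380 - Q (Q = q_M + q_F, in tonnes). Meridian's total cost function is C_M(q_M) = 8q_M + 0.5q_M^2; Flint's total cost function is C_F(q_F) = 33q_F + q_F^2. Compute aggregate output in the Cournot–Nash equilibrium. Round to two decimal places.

Meridian's profit: π_M = (380 - Q)q_M - (8q_M + (1/2)q_M²). Setting ∂π_M/∂q_M = 0: 372 - 3q_M - (q_F) = 0.
Flint's first-order condition: 347 - 4q_F - (q_M) = 0.
So q_M = (372 - q_F)/3 and q_F = (347 - q_M)/4.
Solving the pair: q_M = 1141/11, q_F = 669/11.
Total output Q = 1141/11 + 669/11 = 1810/11.

164.55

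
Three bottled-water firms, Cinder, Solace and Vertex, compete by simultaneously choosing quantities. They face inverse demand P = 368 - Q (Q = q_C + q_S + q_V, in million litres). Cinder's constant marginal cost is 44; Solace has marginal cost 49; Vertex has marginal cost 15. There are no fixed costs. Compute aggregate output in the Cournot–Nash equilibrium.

249

Cinder's profit: π_C = (368 - Q)q_C - (44q_C). Setting ∂π_C/∂q_C = 0: 324 - 2q_C - (q_S + q_V) = 0.
Solace's first-order condition: 319 - 2q_S - (q_C + q_V) = 0.
Vertex's first-order condition: 353 - 2q_V - (q_C + q_S) = 0.
Adding the 3 conditions: 996 − 2Q − 2Q = 0, i.e. Q = 249.
Back-substituting: q_C = (324 − 249) = 75, q_S = (319 − 249) = 70, q_V = (353 − 249) = 104.
Total output Q = 75 + 70 + 104 = 249.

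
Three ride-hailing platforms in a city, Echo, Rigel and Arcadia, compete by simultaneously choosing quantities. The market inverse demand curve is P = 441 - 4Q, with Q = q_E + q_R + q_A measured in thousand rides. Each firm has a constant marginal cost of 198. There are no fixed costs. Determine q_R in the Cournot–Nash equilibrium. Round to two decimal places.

15.19

A representative firm's profit is π_i = q_i(441 - 4Q) - 198q_i.
First-order condition (treating rivals' output as given): 243 - 8q_i - 4·Σ_{j≠i} q_j = 0.
With identical firms every q_j equals q_i, so Σ_{j≠i} q_j = 2q_i and 243 = 16q_i, giving q_i = 243/16.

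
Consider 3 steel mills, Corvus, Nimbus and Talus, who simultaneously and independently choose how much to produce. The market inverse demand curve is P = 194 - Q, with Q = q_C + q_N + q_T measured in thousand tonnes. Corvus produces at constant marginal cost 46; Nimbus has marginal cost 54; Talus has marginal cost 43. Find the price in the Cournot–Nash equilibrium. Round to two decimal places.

84.25

Corvus's profit: π_C = (194 - Q)q_C - (46q_C). Setting ∂π_C/∂q_C = 0: 148 - 2q_C - (q_N + q_T) = 0.
Nimbus's profit: π_N = (194 - Q)q_N - (54q_N). Setting ∂π_N/∂q_N = 0: 140 - 2q_N - (q_C + q_T) = 0.
Talus's profit: π_T = (194 - Q)q_T - (43q_T). Setting ∂π_T/∂q_T = 0: 151 - 2q_T - (q_C + q_N) = 0.
Adding the 3 first-order conditions: 439 − 4Q = 0, so Q = 439/4.
Back-substituting: q_C = (148 − 439/4) = 153/4, q_N = (140 − 439/4) = 121/4, q_T = (151 − 439/4) = 165/4.
Total output Q = 439/4, so price P = 194 - 439/4 = 337/4.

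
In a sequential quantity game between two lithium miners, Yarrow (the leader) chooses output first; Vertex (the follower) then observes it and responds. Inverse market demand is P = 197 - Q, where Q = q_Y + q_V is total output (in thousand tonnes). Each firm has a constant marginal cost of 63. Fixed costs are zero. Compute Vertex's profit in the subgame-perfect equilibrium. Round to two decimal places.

1122.25

The follower Vertex best-responds to any q_Y: π_V = (197 - Q)q_V - 63q_V.
∂π_V/∂q_V = 134 - q_Y - 2q_V = 0 gives the reaction function q_V = (134 - q_Y)/2.
Yarrow substitutes q_V(q_Y) into its own profit: π_Y = q_Y(197 - q_Y - (134 - q_Y)/2) - 63q_Y = (130 - (1/2)q_Y)q_Y - 63q_Y.
Maximising: ∂π_Y/∂q_Y = 67 - q_Y = 0, giving q_Y = 67.
Then q_V = (134 - 67)/2 = 67/2.
Price P = 197 - 201/2 = 193/2.
Vertex's profit: (193/2 - 63)·(67/2) = 1122.2500.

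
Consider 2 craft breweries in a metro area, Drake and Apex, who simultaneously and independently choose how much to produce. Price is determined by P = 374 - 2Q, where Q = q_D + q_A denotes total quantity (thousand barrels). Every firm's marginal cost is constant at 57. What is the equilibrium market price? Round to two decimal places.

162.67

Each firm earns π_i = (374 - 2Q)q_i - 57q_i.
First-order condition (treating rivals' output as given): 317 - 4q_i - 2q_j = 0.
With identical firms every q_j equals q_i, so q_j = q_i and 317 = 6q_i, giving q_i = 317/6.
Total output Q = 317/3, so price P = 374 - 2·(317/3) = 488/3.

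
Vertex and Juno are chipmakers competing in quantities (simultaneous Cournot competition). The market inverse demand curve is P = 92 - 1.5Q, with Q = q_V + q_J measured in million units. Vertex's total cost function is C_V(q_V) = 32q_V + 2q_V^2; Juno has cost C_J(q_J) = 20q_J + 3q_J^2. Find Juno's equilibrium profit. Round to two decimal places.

Vertex's profit: π_V = (92 - 1.5Q)q_V - (32q_V + 2q_V²). Setting ∂π_V/∂q_V = 0: 60 - 7q_V - (3/2)(q_J) = 0.
Juno's first-order condition: 72 - 9q_J - (3/2)(q_V) = 0.
So q_V = (60 - (3/2)q_J)/7 and q_J = (72 - (3/2)q_V)/9.
Solving the pair: q_V = 64/9, q_J = 184/27.
Price P = 92 - (3/2)·(376/27) = 640/9.
Juno's profit: (640/9)·(184/27) - 20·(184/27) - 3(184/27)² = 208.9877.

208.99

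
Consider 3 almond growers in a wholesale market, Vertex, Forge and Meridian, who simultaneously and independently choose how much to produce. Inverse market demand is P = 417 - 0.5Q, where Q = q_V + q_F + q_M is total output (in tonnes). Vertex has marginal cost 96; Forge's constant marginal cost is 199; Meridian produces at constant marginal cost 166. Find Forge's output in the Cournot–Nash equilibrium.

Vertex's profit: π_V = (417 - 0.5Q)q_V - (96q_V). Setting ∂π_V/∂q_V = 0: 321 - q_V - (1/2)(q_F + q_M) = 0.
Forge's first-order condition: 218 - q_F - (1/2)(q_V + q_M) = 0.
Meridian's first-order condition: 251 - q_M - (1/2)(q_V + q_F) = 0.
Adding the 3 conditions: 790 − Q − Q = 0, i.e. Q = 395.
Back-substituting: q_V = (321 − 395/2)/(1/2) = 247, q_F = (218 − 395/2)/(1/2) = 41, q_M = (251 − 395/2)/(1/2) = 107.

41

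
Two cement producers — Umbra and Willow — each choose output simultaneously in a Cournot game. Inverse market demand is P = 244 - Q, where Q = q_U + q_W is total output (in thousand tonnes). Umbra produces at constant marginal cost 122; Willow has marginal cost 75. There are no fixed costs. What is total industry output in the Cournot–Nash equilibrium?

Umbra's profit: π_U = (244 - Q)q_U - (122q_U). Setting ∂π_U/∂q_U = 0: 122 - 2q_U - (q_W) = 0.
Willow's first-order condition: 169 - 2q_W - (q_U) = 0.
Rearranging gives the reaction functions q_U = (122 - q_W)/2 and q_W = (169 - q_U)/2.
Solving the pair: q_U = 25, q_W = 72.
Total output Q = 25 + 72 = 97.

97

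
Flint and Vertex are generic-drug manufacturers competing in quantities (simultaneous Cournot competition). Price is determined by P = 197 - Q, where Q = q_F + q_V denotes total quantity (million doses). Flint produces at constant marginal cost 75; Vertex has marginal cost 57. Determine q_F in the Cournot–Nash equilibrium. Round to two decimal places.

34.67

Flint's profit: π_F = (197 - Q)q_F - (75q_F). Setting ∂π_F/∂q_F = 0: 122 - 2q_F - (q_V) = 0.
Vertex's profit: π_V = (197 - Q)q_V - (57q_V). Setting ∂π_V/∂q_V = 0: 140 - 2q_V - (q_F) = 0.
Rearranging gives the reaction functions q_F = (122 - q_V)/2 and q_V = (140 - q_F)/2.
Solving the pair: q_F = 104/3, q_V = 158/3.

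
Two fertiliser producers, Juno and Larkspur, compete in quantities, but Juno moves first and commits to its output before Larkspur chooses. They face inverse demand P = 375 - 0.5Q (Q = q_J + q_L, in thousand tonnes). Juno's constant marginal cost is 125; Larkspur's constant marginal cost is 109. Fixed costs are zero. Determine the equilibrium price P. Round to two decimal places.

183.50

Solve by backward induction. Given q_J, the follower Larkspur maximises π_L = (375 - (1/2)q_J - (1/2)q_L)q_L - 109q_L.
Setting the follower's marginal profit to zero, 266 - (1/2)q_J - q_L = 0, i.e. q_L = (266 - (1/2)q_J).
Juno substitutes q_L(q_J) into its own profit: π_J = q_J(375 - (1/2)q_J - (266 - (1/2)q_J)/2) - 125q_J = (242 - (1/4)q_J)q_J - 125q_J.
The leader's first-order condition 117 - (1/2)q_J = 0 yields q_J = 234.
Then q_L = (266 - (1/2)·234) = 149.
Total output Q = 383, so price P = 375 - (1/2)·383 = 367/2.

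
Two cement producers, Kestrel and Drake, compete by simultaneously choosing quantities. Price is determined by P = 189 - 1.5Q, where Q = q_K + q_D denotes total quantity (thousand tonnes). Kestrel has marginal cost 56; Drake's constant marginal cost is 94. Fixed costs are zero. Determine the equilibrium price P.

113

Kestrel's profit: π_K = (189 - 1.5Q)q_K - (56q_K). Setting ∂π_K/∂q_K = 0: 133 - 3q_K - (3/2)(q_D) = 0.
Drake's profit: π_D = (189 - 1.5Q)q_D - (94q_D). Setting ∂π_D/∂q_D = 0: 95 - 3q_D - (3/2)(q_K) = 0.
Rearranging gives the reaction functions q_K = (133 - (3/2)q_D)/3 and q_D = (95 - (3/2)q_K)/3.
Substituting one into the other gives q_K = 38 and q_D = 38/3.
Total output Q = 152/3, so price P = 189 - (3/2)·(152/3) = 113.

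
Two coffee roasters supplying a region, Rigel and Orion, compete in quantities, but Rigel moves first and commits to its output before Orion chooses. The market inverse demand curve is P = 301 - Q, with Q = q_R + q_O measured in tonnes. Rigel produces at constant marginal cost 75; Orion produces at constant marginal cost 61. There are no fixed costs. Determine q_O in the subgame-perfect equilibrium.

Solve by backward induction. Given q_R, the follower Orion maximises π_O = (301 - q_R - q_O)q_O - 61q_O.
∂π_O/∂q_O = 240 - q_R - 2q_O = 0 gives the reaction function q_O = (240 - q_R)/2.
Rigel substitutes q_O(q_R) into its own profit: π_R = q_R(301 - q_R - (240 - q_R)/2) - 75q_R = (181 - (1/2)q_R)q_R - 75q_R.
Maximising: ∂π_R/∂q_R = 106 - q_R = 0, giving q_R = 106.
Then q_O = (240 - 106)/2 = 67.

67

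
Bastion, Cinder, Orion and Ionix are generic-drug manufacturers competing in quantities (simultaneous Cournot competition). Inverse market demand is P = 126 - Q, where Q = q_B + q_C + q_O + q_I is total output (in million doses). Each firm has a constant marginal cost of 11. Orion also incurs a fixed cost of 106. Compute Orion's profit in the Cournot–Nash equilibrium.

Each firm earns π_i = (126 - Q)q_i - 11q_i.
First-order condition (treating rivals' output as given): 115 - 2q_i - Σ_{j≠i} q_j = 0.
By symmetry each firm produces the same amount; substituting Σ_{j≠i} q_j = 3q_i yields q_i = 115/5 = 23.
Price P = 126 - 92 = 34.
Orion's profit: (34 - 11)·23 - 106 = 423.

423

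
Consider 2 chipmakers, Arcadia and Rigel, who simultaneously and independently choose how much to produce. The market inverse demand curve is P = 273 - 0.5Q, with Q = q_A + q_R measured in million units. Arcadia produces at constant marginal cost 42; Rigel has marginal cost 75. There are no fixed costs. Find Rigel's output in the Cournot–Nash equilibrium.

110

Arcadia's profit: π_A = (273 - 0.5Q)q_A - (42q_A). Setting ∂π_A/∂q_A = 0: 231 - q_A - (1/2)(q_R) = 0.
Rigel's first-order condition: 198 - q_R - (1/2)(q_A) = 0.
So q_A = (231 - (1/2)q_R) and q_R = (198 - (1/2)q_A).
Solving the pair: q_A = 176, q_R = 110.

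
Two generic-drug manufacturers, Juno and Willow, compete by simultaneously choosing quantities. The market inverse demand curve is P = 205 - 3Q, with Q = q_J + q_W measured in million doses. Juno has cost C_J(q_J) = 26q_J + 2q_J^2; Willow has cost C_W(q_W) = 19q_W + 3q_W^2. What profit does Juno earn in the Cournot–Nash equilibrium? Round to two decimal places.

Juno's profit: π_J = (205 - 3Q)q_J - (26q_J + 2q_J²). Setting ∂π_J/∂q_J = 0: 179 - 10q_J - 3(q_W) = 0.
Willow's first-order condition: 186 - 12q_W - 3(q_J) = 0.
So q_J = (179 - 3q_W)/10 and q_W = (186 - 3q_J)/12.
Substituting one into the other gives q_J = 530/37 and q_W = 441/37.
Price P = 205 - 3·(971/37) = 126.2703.
Juno's profit: 126.2703·(530/37) - 26·(530/37) - 2(530/37)² = 1025.9313.

1025.93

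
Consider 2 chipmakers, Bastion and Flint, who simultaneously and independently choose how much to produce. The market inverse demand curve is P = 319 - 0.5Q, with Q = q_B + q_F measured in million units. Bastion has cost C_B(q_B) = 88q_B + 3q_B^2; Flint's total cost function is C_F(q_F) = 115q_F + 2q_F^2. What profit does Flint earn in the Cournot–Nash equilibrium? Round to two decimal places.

3566.39

Bastion's profit: π_B = (319 - 0.5Q)q_B - (88q_B + 3q_B²). Setting ∂π_B/∂q_B = 0: 231 - 7q_B - (1/2)(q_F) = 0.
Flint's first-order condition: 204 - 5q_F - (1/2)(q_B) = 0.
Rearranging gives the reaction functions q_B = (231 - (1/2)q_F)/7 and q_F = (204 - (1/2)q_B)/5.
Solving the pair: q_B = 30.3022, q_F = 37.7698.
Price P = 319 - (1/2)·68.0719 = 284.9640.
Flint's profit: 284.9640·37.7698 - 115·37.7698 - 2·37.7698² = 3566.3915.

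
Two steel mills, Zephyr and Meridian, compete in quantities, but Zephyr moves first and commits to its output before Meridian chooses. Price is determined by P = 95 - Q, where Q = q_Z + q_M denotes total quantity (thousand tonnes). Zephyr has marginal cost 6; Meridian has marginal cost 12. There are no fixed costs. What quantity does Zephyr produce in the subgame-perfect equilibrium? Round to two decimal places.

47.50

The follower Meridian best-responds to any q_Z: π_M = (95 - Q)q_M - 12q_M.
Setting the follower's marginal profit to zero, 83 - q_Z - 2q_M = 0, i.e. q_M = (83 - q_Z)/2.
The leader anticipates this reaction. Substituting into P = 95 - Q gives P = 107/2 - (1/2)q_Z, so π_Z = (107/2 - (1/2)q_Z)q_Z - 6q_Z.
Leader FOC: 95/2 - q_Z = 0, so q_Z = 95/2.
Then q_M = (83 - 95/2)/2 = 71/4.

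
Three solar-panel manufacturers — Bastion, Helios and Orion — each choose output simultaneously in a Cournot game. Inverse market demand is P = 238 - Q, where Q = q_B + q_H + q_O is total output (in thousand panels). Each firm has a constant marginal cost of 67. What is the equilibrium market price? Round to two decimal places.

109.75

A representative firm's profit is π_i = q_i(238 - Q) - 67q_i.
First-order condition (treating rivals' output as given): 171 - 2q_i - Σ_{j≠i} q_j = 0.
By symmetry each firm produces the same amount; substituting Σ_{j≠i} q_j = 2q_i yields q_i = 171/4.
Total output Q = 513/4, so price P = 238 - 513/4 = 439/4.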